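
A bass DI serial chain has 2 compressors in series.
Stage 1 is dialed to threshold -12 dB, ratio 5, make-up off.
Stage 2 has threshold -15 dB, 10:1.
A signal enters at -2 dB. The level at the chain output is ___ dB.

-14.5 dB

Stage 1: 10 dB above -12 dB, reduced 5:1 to 2 dB above → -10 dB.
Stage 2: overshoot 5 dB → 5/10 = 0.5 dB → -14.5 dB.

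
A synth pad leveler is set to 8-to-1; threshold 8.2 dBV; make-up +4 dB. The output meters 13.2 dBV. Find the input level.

Before make-up, the level was 13.2 − 4 = 9.2 dBV.
Post-compression overshoot = 9.2 − 8.2 = 1 dB.
Undo the ratio: input overshoot = 1 × 8 = 8 dB, giving input = 16.2 dBV.

16.2 dBV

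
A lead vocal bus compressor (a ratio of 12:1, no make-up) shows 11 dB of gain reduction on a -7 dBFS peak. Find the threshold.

Input is 12 dB above T (since output overshoot × R = input overshoot: (-18 − T)·12 = -7 − T gives T = -19 dBFS).
Check: -19 + (-7 − (-19))/12 = -19 + 1 = -18 dBFS. ✓

-19 dBFS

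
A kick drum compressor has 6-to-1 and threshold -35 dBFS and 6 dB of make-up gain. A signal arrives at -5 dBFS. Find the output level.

Overshoot: -5 − (-35) = 30 dB.
At 6:1 the overshoot is divided by 6, leaving 5 dB above threshold.
Output = -35 + 5 = -30 dBFS; make-up adds 6 dB, giving -24 dBFS.

-24 dBFS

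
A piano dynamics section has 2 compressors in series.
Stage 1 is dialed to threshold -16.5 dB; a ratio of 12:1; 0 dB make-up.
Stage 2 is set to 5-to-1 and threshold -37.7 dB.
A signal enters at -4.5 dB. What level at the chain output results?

Stage 1: 12 dB above -16.5 dB, reduced 12:1 to 1 dB above → -15.5 dB.
Stage 2: -15.5 dB is 22.2 dB over -37.7 dB; at 5:1 that becomes 4.44 dB over, giving -33.26 dB.

-33.26 dB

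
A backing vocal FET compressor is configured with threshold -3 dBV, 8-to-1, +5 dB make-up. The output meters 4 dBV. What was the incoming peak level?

Before make-up, the level was 4 − 5 = -1 dBV.
That's 2 dB above the -3 dBV threshold.
Input overshoot = R × output overshoot = 16 dB → input = -3 + 16 = 13 dBV.

13 dBV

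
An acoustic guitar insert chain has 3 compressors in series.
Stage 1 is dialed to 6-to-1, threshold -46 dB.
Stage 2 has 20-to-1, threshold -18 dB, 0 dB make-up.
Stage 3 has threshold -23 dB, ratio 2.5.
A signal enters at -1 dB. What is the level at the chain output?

Stage 1: 45 dB above -46 dB, reduced 6:1 to 7.5 dB above → -38.5 dB.
Stage 2: -38.5 dB is at or below the -18 dB threshold — no compression; output -38.5 dB.
Stage 3: below threshold (-38.5 ≤ -23); passes unchanged; output -38.5 dB.

-38.5 dB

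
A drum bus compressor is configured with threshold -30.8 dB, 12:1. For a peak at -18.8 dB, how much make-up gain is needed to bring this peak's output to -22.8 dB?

7 dB

Overshoot 12 dB → 12/12 = 1 dB after compression, so the compressed level is -30.8 + 1 = -29.8 dB.
Make-up = target − compressed = -22.8 − (-29.8) = 7 dB.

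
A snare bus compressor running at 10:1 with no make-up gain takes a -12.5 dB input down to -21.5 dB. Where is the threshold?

Let T be the threshold. Output overshoot = (input overshoot)/R, so -21.5 − T = (-12.5 − T)/10.
10·(-21.5 − T) = -12.5 − T → 9·T = -215 − (-12.5) = -202.5.
T = -202.5/9 = -22.5 dB.

-22.5 dB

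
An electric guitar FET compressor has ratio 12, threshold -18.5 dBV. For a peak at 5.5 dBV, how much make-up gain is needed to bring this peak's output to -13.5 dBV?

3 dB

Without make-up, output = threshold + overshoot/12 = -18.5 + 2 = -16.5 dBV.
Gap to target: 3 dB.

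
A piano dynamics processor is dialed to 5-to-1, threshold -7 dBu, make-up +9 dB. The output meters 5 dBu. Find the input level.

Stripping the +9 dB make-up gives -4 dBu at the gain stage.
Post-compression overshoot = -4 − (-7) = 3 dB.
Before 5:1 compression the overshoot was 3 × 5 = 15 dB, so input = -7 + 15 = 8 dBu.

8 dBu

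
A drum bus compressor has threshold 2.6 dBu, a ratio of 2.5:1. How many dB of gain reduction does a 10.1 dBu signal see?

The signal is 7.5 dB above threshold.
After 2.5:1 compression the overshoot becomes 7.5/2.5 = 3 dB.
So the signal is attenuated by 7.5 − 3 = 4.5 dB.

4.5 dB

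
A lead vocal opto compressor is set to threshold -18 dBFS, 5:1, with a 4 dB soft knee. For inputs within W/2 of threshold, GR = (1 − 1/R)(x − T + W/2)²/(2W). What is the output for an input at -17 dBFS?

-17.9 dBFS

x − T + W/2 = -17 − (-18) + 2 = 3.
GR = (1 − 1/5) × 3² / 8 = 0.8 × 9 / 8 = 0.9 dB.
Output = -17 − 0.9 = -17.9 dBFS.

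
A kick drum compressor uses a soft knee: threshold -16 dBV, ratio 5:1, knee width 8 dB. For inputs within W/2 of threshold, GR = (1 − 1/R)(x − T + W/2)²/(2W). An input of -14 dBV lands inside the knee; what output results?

-15.8 dBV

x − T + W/2 = -14 − (-16) + 4 = 6.
GR = (1 − 1/5) × 6² / 16 = 0.8 × 36 / 16 = 1.8 dB.
Output = -14 − 1.8 = -15.8 dBV.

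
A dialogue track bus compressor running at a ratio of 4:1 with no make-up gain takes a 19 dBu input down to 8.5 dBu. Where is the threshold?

5 dBu

Input is 14 dB above T (since output overshoot × R = input overshoot: (8.5 − T)·4 = 19 − T gives T = 5 dBu).
Check: 5 + (19 − 5)/4 = 5 + 3.5 = 8.5 dBu. ✓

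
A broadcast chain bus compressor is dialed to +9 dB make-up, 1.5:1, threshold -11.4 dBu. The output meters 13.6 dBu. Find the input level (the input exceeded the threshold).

Before make-up, the level was 13.6 − 9 = 4.6 dBu.
Post-compression overshoot = 4.6 − (-11.4) = 16 dB.
Input overshoot = R × output overshoot = 24 dB → input = -11.4 + 24 = 12.6 dBu.

12.6 dBu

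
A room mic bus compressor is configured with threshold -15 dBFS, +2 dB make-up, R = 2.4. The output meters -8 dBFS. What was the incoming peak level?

Before make-up, the level was -8 − 2 = -10 dBFS.
Post-compression overshoot = -10 − (-15) = 5 dB.
Undo the ratio: input overshoot = 5 × 2.4 = 12 dB, giving input = -3 dBFS.

-3 dBFS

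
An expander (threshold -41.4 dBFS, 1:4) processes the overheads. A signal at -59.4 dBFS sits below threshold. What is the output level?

Undershoot = (-41.4) − (-59.4) = 18 dB.
At 1:4, that expands to 72 dB under threshold.
Output = -41.4 − 72 = -113.4 dBFS.

-113.4 dBFS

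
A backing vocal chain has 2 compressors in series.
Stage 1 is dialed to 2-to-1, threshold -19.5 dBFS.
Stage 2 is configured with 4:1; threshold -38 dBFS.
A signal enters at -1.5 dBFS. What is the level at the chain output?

-31.125 dBFS

Stage 1: 18 dB above -19.5 dBFS, reduced 2:1 to 9 dB above → -10.5 dBFS.
Stage 2: overshoot 27.5 dB → 27.5/4 = 6.875 dB → -31.125 dBFS.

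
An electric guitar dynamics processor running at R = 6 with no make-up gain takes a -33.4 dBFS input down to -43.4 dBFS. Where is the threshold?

-45.4 dBFS

Gain reduction = -33.4 − (-43.4) = 10 dB; output overshoot = GR / (R − 1) = 10 / 5 = 2 dB.
Threshold = output − output overshoot = -43.4 − 2 = -45.4 dBFS.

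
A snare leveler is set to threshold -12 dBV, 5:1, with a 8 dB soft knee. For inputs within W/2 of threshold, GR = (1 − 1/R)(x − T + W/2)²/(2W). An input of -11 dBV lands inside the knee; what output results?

x − T + W/2 = -11 − (-12) + 4 = 5.
GR = (1 − 1/5) × 5² / 16 = 0.8 × 25 / 16 = 1.25 dB.
Output = -11 − 1.25 = -12.25 dBV.

-12.25 dBV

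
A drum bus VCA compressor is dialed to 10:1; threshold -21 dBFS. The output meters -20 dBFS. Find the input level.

-11 dBFS

The compressed level sits -20 − (-21) = 1 dB over threshold.
Input overshoot = R × output overshoot = 10 dB → input = -21 + 10 = -11 dBFS.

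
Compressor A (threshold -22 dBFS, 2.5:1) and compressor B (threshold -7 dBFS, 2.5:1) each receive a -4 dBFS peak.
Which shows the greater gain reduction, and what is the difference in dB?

A: 18 dB over, compressed to 7.2 dB over, so 10.8 dB of GR.
B: 3 dB over, compressed to 1.2 dB over, so 1.8 dB of GR.
Difference: 9 dB in favour of A.

A, by 9 dB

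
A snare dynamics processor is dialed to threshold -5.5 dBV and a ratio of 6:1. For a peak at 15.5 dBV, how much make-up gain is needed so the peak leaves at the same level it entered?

17.5 dB

The peak compresses to -5.5 + 21/6 = -2 dBV.
To reach 15.5 dBV requires 15.5 − (-2) = 17.5 dB of make-up.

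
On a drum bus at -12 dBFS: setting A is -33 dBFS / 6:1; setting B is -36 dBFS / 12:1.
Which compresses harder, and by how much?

B, by 4.5 dB

A: overshoot 21 dB → output overshoot 3.5 dB → GR 17.5 dB.
B: overshoot 24 dB → output overshoot 2 dB → GR 22 dB.
Difference: 4.5 dB in favour of B.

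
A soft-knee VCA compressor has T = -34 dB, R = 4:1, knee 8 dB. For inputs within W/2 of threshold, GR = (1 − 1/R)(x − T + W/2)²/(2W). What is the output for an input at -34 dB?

x − T + W/2 = -34 − (-34) + 4 = 4.
GR = (1 − 1/4) × 4² / 16 = 0.75 × 16 / 16 = 0.75 dB.
Output = -34 − 0.75 = -34.75 dB.

-34.75 dB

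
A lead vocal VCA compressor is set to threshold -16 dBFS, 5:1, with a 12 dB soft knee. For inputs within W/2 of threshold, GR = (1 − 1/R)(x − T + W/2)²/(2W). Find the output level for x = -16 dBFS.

-17.2 dBFS

x − T + W/2 = -16 − (-16) + 6 = 6.
GR = (1 − 1/5) × 6² / 24 = 0.8 × 36 / 24 = 1.2 dB.
Output = -16 − 1.2 = -17.2 dBFS.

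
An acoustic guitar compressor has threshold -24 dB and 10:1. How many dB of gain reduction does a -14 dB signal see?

9 dB

Overshoot = -14 − (-24) = 10 dB.
After 10:1 compression the overshoot becomes 10/10 = 1 dB.
So the signal is attenuated by 10 − 1 = 9 dB.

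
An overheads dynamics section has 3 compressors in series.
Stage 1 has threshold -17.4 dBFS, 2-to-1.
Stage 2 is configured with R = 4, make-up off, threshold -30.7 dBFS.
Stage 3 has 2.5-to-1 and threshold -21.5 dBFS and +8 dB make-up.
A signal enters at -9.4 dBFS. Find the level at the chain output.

Stage 1: -9.4 dBFS is 8 dB over -17.4 dBFS; at 2:1 that becomes 4 dB over, giving -13.4 dBFS.
Stage 2: -13.4 dBFS is 17.3 dB over -30.7 dBFS; at 4:1 that becomes 4.325 dB over, giving -26.375 dBFS.
Stage 3: -26.375 dBFS is at or below the -21.5 dBFS threshold — no compression; make-up brings it to -18.375 dBFS.

-18.375 dBFS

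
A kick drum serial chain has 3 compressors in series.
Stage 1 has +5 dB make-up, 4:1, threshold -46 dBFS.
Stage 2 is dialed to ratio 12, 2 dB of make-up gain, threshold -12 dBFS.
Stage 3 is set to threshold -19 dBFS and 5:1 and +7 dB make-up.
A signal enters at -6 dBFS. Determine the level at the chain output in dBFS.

-22 dBFS

Stage 1: -6 dBFS is 40 dB over -46 dBFS; at 4:1 that becomes 10 dB over, giving -36 dBFS; +5 dB make-up → -31 dBFS.
Stage 2: -31 dBFS ≤ -12 dBFS, so stage 2 doesn't engage; make-up brings it to -29 dBFS.
Stage 3: -29 dBFS is at or below the -19 dBFS threshold — no compression; make-up brings it to -22 dBFS.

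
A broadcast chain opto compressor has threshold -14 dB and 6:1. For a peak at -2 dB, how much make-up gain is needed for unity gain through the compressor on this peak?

Without make-up, output = threshold + overshoot/6 = -14 + 2 = -12 dB.
Gap to target: 10 dB.

10 dB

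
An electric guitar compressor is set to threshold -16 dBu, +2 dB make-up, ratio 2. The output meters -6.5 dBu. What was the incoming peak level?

Stripping the +2 dB make-up gives -8.5 dBu at the gain stage.
The compressed level sits -8.5 − (-16) = 7.5 dB over threshold.
Input overshoot = R × output overshoot = 15 dB → input = -16 + 15 = -1 dBu.

-1 dBu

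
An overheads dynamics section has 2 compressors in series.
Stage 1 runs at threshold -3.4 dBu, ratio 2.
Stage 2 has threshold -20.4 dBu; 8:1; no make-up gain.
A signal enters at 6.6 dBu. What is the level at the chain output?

Stage 1: 10 dB above -3.4 dBu, reduced 2:1 to 5 dB above → 1.6 dBu.
Stage 2: 1.6 dBu is 22 dB over -20.4 dBu; at 8:1 that becomes 2.75 dB over, giving -17.65 dBu.

-17.65 dBu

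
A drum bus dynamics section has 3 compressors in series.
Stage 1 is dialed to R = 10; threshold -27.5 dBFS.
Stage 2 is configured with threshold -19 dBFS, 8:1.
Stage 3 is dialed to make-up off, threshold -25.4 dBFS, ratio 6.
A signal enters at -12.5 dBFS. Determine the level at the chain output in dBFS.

-26 dBFS

Stage 1: 15 dB above -27.5 dBFS, reduced 10:1 to 1.5 dB above → -26 dBFS.
Stage 2: below threshold (-26 ≤ -19); passes unchanged; output -26 dBFS.
Stage 3: below threshold (-26 ≤ -25.4); passes unchanged; output -26 dBFS.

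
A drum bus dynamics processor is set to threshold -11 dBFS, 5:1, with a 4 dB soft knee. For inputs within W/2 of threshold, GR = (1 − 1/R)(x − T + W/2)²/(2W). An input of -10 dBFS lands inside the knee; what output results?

-10.9 dBFS

x − T + W/2 = -10 − (-11) + 2 = 3.
GR = (1 − 1/5) × 3² / 8 = 0.8 × 9 / 8 = 0.9 dB.
Output = -10 − 0.9 = -10.9 dBFS.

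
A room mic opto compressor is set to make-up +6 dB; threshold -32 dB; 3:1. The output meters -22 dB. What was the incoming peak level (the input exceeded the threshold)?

-20 dB

Stripping the +6 dB make-up gives -28 dB at the gain stage.
That's 4 dB above the -32 dB threshold.
Before 3:1 compression the overshoot was 4 × 3 = 12 dB, so input = -32 + 12 = -20 dB.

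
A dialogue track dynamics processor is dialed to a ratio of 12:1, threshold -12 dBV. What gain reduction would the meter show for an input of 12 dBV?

The signal is 24 dB above threshold.
A 12:1 ratio leaves 2 dB of that excess.
So the signal is attenuated by 24 − 2 = 22 dB.

22 dB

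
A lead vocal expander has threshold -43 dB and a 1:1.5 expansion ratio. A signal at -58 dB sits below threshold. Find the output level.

-65.5 dB

The input is 15 dB below the -43 dB threshold.
A 1:1.5 expander multiplies undershoot by 1.5: 15 × 1.5 = 22.5 dB below threshold.
Output = -43 − 22.5 = -65.5 dB.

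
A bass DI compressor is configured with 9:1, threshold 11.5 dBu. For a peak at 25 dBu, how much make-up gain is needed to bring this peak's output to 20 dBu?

The peak compresses to 11.5 + 13.5/9 = 13 dBu.
To reach 20 dBu requires 20 − 13 = 7 dB of make-up.

7 dB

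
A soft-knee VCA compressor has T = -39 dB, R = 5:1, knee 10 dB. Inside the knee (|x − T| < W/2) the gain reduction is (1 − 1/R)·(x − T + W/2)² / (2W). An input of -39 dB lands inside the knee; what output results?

-40 dB

x − T + W/2 = -39 − (-39) + 5 = 5.
GR = (1 − 1/5) × 5² / 20 = 0.8 × 25 / 20 = 1 dB.
Output = -39 − 1 = -40 dB.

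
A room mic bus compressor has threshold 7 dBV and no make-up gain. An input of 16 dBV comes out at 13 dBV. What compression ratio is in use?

Input overshoot = 16 − 7 = 9 dB; output overshoot = 13 − 7 = 6 dB.
Ratio = 9 / 6 = 1.5.

1.5:1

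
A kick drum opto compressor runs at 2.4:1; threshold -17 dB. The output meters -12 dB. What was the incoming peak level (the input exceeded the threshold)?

That's 5 dB above the -17 dB threshold.
Before 2.4:1 compression the overshoot was 5 × 2.4 = 12 dB, so input = -17 + 12 = -5 dB.

-5 dB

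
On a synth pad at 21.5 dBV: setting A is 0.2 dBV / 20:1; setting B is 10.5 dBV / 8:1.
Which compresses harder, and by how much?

A: 21.3 dB over, compressed to 1.065 dB over, so 20.235 dB of GR.
B: 11 dB over, compressed to 1.375 dB over, so 9.625 dB of GR.
A reduces 10.61 dB more.

A, by 10.61 dB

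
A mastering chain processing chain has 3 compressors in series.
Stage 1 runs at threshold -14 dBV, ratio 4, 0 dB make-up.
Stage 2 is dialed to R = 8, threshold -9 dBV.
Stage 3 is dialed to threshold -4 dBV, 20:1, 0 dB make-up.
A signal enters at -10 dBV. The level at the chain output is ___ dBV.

Stage 1: 4 dB above -14 dBV, reduced 4:1 to 1 dB above → -13 dBV.
Stage 2: below threshold (-13 ≤ -9); passes unchanged; output -13 dBV.
Stage 3: below threshold (-13 ≤ -4); passes unchanged; output -13 dBV.

-13 dBV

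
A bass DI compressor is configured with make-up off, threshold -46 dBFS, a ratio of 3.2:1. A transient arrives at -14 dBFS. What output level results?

Overshoot: -14 − (-46) = 32 dB.
3.2:1 compression reduces that to 32/3.2 = 10 dB over.
Output = -46 + 10 = -36 dBFS.

-36 dBFS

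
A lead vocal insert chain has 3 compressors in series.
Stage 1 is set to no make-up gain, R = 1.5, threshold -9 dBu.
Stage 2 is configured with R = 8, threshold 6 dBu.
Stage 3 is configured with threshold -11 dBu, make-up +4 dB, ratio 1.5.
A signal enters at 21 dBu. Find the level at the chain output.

Stage 1: 21 dBu is 30 dB over -9 dBu; at 1.5:1 that becomes 20 dB over, giving 11 dBu.
Stage 2: 11 dBu is 5 dB over 6 dBu; at 8:1 that becomes 0.625 dB over, giving 6.625 dBu.
Stage 3: overshoot 17.625 dB → 17.625/1.5 = 11.75 dB → 0.75 dBu; +4 dB make-up → 4.75 dBu.

4.75 dBu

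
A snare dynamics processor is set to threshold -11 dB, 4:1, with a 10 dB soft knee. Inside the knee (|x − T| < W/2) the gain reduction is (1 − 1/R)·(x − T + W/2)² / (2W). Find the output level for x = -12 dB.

x − T + W/2 = -12 − (-11) + 5 = 4.
GR = (1 − 1/4) × 4² / 20 = 0.75 × 16 / 20 = 0.6 dB.
Output = -12 − 0.6 = -12.6 dB.

-12.6 dB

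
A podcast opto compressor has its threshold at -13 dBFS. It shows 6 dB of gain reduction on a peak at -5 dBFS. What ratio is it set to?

4:1

Input overshoot = -5 − (-13) = 8 dB.
Output overshoot = 8 − 6 = 2 dB.
Ratio = input overshoot / output overshoot = 8 / 2 = 4.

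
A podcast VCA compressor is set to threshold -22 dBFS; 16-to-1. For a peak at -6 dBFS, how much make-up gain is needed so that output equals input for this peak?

The peak compresses to -22 + 16/16 = -21 dBFS.
To reach -6 dBFS requires -6 − (-21) = 15 dB of make-up.

15 dB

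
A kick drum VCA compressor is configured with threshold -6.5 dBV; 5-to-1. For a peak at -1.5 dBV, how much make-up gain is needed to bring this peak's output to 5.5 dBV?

Without make-up, output = threshold + overshoot/5 = -6.5 + 1 = -5.5 dBV.
Gap to target: 11 dB.

11 dB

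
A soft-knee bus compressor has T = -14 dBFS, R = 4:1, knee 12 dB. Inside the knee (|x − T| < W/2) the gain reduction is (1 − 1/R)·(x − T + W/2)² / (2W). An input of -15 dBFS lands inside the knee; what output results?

-15.78125 dBFS

x − T + W/2 = -15 − (-14) + 6 = 5.
GR = (1 − 1/4) × 5² / 24 = 0.75 × 25 / 24 = 0.78125 dB.
Output = -15 − 0.78125 = -15.78125 dBFS.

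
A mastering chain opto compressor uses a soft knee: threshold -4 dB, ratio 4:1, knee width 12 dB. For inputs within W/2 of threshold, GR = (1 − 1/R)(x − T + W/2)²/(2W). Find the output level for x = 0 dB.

x − T + W/2 = 0 − (-4) + 6 = 10.
GR = (1 − 1/4) × 10² / 24 = 0.75 × 100 / 24 = 3.125 dB.
Output = 0 − 3.125 = -3.125 dB.

-3.125 dB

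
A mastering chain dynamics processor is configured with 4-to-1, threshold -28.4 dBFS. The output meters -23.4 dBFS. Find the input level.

That's 5 dB above the -28.4 dBFS threshold.
Input overshoot = R × output overshoot = 20 dB → input = -28.4 + 20 = -8.4 dBFS.

-8.4 dBFS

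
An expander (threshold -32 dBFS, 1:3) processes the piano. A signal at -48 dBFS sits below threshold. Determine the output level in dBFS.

-80 dBFS

The input is 16 dB below the -32 dBFS threshold.
A 1:3 expander multiplies undershoot by 3: 16 × 3 = 48 dB below threshold.
Output = -32 − 48 = -80 dBFS.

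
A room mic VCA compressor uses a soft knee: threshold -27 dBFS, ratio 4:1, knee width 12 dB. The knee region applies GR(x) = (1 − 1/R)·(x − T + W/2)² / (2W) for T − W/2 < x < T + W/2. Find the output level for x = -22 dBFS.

-25.78125 dBFS

x − T + W/2 = -22 − (-27) + 6 = 11.
GR = (1 − 1/4) × 11² / 24 = 0.75 × 121 / 24 = 3.78125 dB.
Output = -22 − 3.78125 = -25.78125 dBFS.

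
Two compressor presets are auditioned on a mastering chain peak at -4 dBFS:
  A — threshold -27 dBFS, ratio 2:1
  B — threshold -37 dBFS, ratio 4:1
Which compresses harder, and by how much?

B, by 13.25 dB

A: 23 dB over, compressed to 11.5 dB over, so 11.5 dB of GR.
B: 33 dB over, compressed to 8.25 dB over, so 24.75 dB of GR.
Difference: 13.25 dB in favour of B.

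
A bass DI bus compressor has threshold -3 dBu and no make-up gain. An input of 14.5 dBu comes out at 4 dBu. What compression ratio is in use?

Input overshoot = 14.5 − (-3) = 17.5 dB; output overshoot = 4 − (-3) = 7 dB.
Ratio = 17.5 / 7 = 2.5.

2.5:1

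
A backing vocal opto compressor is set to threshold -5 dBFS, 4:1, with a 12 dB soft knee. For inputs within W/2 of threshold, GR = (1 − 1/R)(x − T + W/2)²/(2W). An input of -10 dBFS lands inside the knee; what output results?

-10.03125 dBFS

x − T + W/2 = -10 − (-5) + 6 = 1.
GR = (1 − 1/4) × 1² / 24 = 0.75 × 1 / 24 = 0.03125 dB.
Output = -10 − 0.03125 = -10.03125 dBFS.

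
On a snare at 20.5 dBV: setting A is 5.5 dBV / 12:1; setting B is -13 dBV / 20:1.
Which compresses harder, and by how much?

A: overshoot 15 dB → output overshoot 1.25 dB → GR 13.75 dB.
B: overshoot 33.5 dB → output overshoot 1.675 dB → GR 31.825 dB.
Difference: 18.075 dB in favour of B.

B, by 18.075 dB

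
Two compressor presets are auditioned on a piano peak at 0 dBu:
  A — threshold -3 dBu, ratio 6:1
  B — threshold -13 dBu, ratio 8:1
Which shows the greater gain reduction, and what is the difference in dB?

A: GR = 3 − 3/6 = 2.5 dB.
B: GR = 13 − 13/8 = 11.375 dB.
Difference: 8.875 dB in favour of B.

B, by 8.875 dB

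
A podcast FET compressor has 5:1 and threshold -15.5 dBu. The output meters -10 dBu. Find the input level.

That's 5.5 dB above the -15.5 dBu threshold.
Undo the ratio: input overshoot = 5.5 × 5 = 27.5 dB, giving input = 12 dBu.

12 dBu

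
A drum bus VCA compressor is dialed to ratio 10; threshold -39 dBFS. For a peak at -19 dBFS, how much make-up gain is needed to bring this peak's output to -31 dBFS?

6 dB

Overshoot 20 dB → 20/10 = 2 dB after compression, so the compressed level is -39 + 2 = -37 dBFS.
Make-up = target − compressed = -31 − (-37) = 6 dB.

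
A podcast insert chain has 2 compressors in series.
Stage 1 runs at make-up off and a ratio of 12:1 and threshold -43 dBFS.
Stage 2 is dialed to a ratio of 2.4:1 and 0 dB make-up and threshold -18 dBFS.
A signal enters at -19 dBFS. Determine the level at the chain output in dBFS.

-41 dBFS

Stage 1: -19 dBFS is 24 dB over -43 dBFS; at 12:1 that becomes 2 dB over, giving -41 dBFS.
Stage 2: -41 dBFS ≤ -18 dBFS, so stage 2 doesn't engage; output -41 dBFS.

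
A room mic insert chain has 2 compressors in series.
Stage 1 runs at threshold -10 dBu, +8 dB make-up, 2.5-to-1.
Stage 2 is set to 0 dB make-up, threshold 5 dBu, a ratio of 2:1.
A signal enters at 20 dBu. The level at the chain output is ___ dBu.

7.5 dBu

Stage 1: overshoot 30 dB → 30/2.5 = 12 dB → 2 dBu; +8 dB make-up → 10 dBu.
Stage 2: overshoot 5 dB → 5/2 = 2.5 dB → 7.5 dBu.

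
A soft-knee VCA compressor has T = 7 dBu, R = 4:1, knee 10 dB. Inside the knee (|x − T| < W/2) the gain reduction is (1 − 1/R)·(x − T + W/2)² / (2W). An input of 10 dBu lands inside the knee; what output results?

x − T + W/2 = 10 − 7 + 5 = 8.
GR = (1 − 1/4) × 8² / 20 = 0.75 × 64 / 20 = 2.4 dB.
Output = 10 − 2.4 = 7.6 dBu.

7.6 dBu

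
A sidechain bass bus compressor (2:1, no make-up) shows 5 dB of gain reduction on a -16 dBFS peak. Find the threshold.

Let T be the threshold. Output overshoot = (input overshoot)/R, so -21 − T = (-16 − T)/2.
2·(-21 − T) = -16 − T → 1·T = -42 − (-16) = -26.
T = -26/1 = -26 dBFS.

-26 dBFS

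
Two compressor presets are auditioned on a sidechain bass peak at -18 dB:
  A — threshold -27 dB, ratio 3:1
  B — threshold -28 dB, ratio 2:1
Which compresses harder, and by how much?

A, by 1 dB

A: GR = 9 − 9/3 = 6 dB.
B: GR = 10 − 10/2 = 5 dB.
A applies 1 dB more gain reduction.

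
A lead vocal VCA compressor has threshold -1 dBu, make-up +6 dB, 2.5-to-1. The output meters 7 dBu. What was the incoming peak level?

4 dBu

Before make-up, the level was 7 − 6 = 1 dBu.
The compressed level sits 1 − (-1) = 2 dB over threshold.
Before 2.5:1 compression the overshoot was 2 × 2.5 = 5 dB, so input = -1 + 5 = 4 dBu.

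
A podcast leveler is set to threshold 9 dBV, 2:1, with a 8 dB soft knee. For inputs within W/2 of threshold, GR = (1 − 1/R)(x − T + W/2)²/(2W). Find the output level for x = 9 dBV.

x − T + W/2 = 9 − 9 + 4 = 4.
GR = (1 − 1/2) × 4² / 16 = 0.5 × 16 / 16 = 0.5 dB.
Output = 9 − 0.5 = 8.5 dBV.

8.5 dBV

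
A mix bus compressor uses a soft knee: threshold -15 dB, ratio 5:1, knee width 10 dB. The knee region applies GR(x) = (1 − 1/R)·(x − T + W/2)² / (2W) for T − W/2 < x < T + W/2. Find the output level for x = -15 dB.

-16 dB

x − T + W/2 = -15 − (-15) + 5 = 5.
GR = (1 − 1/5) × 5² / 20 = 0.8 × 25 / 20 = 1 dB.
Output = -15 − 1 = -16 dB.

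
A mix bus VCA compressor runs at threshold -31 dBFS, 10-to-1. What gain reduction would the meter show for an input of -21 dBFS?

The signal is 10 dB above threshold.
After 10:1 compression the overshoot becomes 10/10 = 1 dB.
GR = overshoot in − overshoot out = 10 − 1 = 9 dB.

9 dB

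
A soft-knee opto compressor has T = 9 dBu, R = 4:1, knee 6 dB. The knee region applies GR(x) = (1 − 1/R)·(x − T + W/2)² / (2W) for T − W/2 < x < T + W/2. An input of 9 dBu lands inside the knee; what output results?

8.4375 dBu

x − T + W/2 = 9 − 9 + 3 = 3.
GR = (1 − 1/4) × 3² / 12 = 0.75 × 9 / 12 = 0.5625 dB.
Output = 9 − 0.5625 = 8.4375 dBu.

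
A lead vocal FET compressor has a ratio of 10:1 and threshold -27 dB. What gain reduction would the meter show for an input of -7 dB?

18 dB

-7 dB exceeds the threshold by 20 dB.
A 10:1 ratio leaves 2 dB of that excess.
GR = overshoot in − overshoot out = 20 − 2 = 18 dB.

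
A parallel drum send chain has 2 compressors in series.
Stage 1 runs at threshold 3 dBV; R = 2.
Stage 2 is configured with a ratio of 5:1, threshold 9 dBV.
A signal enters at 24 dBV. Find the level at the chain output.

Stage 1: overshoot 21 dB → 21/2 = 10.5 dB → 13.5 dBV.
Stage 2: 13.5 dBV is 4.5 dB over 9 dBV; at 5:1 that becomes 0.9 dB over, giving 9.9 dBV.

9.9 dBV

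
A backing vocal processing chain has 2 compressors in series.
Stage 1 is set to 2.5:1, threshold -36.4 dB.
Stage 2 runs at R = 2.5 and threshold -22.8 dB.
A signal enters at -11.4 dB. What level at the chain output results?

-26.4 dB

Stage 1: 25 dB above -36.4 dB, reduced 2.5:1 to 10 dB above → -26.4 dB.
Stage 2: below threshold (-26.4 ≤ -22.8); passes unchanged; output -26.4 dB.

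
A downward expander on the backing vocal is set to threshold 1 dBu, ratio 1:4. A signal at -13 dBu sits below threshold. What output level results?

-55 dBu

Below threshold, a 1:4 expander applies gain = (4−1)×(T − x) of attenuation.
(4−1) × 14 = 42 dB, so output = -13 − 42 = -55 dBu.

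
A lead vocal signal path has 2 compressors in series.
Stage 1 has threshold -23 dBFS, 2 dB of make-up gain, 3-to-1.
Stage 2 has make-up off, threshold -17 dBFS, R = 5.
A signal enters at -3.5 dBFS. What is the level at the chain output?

Stage 1: overshoot 19.5 dB → 19.5/3 = 6.5 dB → -16.5 dBFS; +2 dB make-up → -14.5 dBFS.
Stage 2: -14.5 dBFS is 2.5 dB over -17 dBFS; at 5:1 that becomes 0.5 dB over, giving -16.5 dBFS.

-16.5 dBFS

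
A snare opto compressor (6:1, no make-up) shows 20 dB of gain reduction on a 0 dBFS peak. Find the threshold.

-24 dBFS

Input is 24 dB above T (since output overshoot × R = input overshoot: (-20 − T)·6 = 0 − T gives T = -24 dBFS).
Check: -24 + (0 − (-24))/6 = -24 + 4 = -20 dBFS. ✓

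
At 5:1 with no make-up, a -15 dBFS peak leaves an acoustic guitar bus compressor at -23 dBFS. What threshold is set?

-25 dBFS

Let T be the threshold. Output overshoot = (input overshoot)/R, so -23 − T = (-15 − T)/5.
5·(-23 − T) = -15 − T → 4·T = -115 − (-15) = -100.
T = -100/4 = -25 dBFS.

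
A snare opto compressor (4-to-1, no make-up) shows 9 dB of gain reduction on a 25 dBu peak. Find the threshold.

Input is 12 dB above T (since output overshoot × R = input overshoot: (16 − T)·4 = 25 − T gives T = 13 dBu).
Check: 13 + (25 − 13)/4 = 13 + 3 = 16 dBu. ✓

13 dBu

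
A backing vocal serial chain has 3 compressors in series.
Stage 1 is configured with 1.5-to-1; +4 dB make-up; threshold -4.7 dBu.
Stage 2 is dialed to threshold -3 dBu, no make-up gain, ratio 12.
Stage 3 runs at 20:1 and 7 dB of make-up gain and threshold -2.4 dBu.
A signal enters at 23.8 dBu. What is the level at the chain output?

Stage 1: 23.8 dBu is 28.5 dB over -4.7 dBu; at 1.5:1 that becomes 19 dB over, giving 14.3 dBu; +4 dB make-up → 18.3 dBu.
Stage 2: 21.3 dB above -3 dBu, reduced 12:1 to 1.775 dB above → -1.225 dBu.
Stage 3: 1.175 dB above -2.4 dBu, reduced 20:1 to 0.05875 dB above → -2.34125 dBu; +7 dB make-up → 4.65875 dBu.

4.65875 dBu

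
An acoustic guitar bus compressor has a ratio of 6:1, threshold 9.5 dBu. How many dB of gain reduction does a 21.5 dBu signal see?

10 dB

Overshoot = 21.5 − 9.5 = 12 dB.
At 6:1, output sits 12/6 = 2 dB above threshold.
Gain reduction = 12 − 2 = 10 dB.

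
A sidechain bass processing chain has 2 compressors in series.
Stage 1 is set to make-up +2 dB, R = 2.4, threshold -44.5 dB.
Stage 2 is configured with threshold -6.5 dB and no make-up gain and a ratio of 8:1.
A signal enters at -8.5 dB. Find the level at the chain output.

-27.5 dB

Stage 1: 36 dB above -44.5 dB, reduced 2.4:1 to 15 dB above → -29.5 dB; +2 dB make-up → -27.5 dB.
Stage 2: below threshold (-27.5 ≤ -6.5); passes unchanged; output -27.5 dB.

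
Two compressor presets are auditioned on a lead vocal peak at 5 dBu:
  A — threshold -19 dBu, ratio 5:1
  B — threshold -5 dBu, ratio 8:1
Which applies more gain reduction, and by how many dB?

A, by 10.45 dB

A: overshoot 24 dB → output overshoot 4.8 dB → GR 19.2 dB.
B: overshoot 10 dB → output overshoot 1.25 dB → GR 8.75 dB.
A reduces 10.45 dB more.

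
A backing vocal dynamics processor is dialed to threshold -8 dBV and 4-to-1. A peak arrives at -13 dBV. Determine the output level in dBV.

-13 dBV is 5 dB below the -8 dBV threshold, so no gain reduction is applied.
Output = input = -13 dBV.

-13 dBV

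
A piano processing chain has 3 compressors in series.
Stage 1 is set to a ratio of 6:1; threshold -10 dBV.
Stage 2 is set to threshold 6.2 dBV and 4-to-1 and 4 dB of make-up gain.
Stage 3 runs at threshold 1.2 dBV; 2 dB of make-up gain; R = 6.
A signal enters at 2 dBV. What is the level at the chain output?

Stage 1: 2 dBV is 12 dB over -10 dBV; at 6:1 that becomes 2 dB over, giving -8 dBV.
Stage 2: -8 dBV ≤ 6.2 dBV, so stage 2 doesn't engage; make-up brings it to -4 dBV.
Stage 3: -4 dBV ≤ 1.2 dBV, so stage 3 doesn't engage; make-up brings it to -2 dBV.

-2 dBV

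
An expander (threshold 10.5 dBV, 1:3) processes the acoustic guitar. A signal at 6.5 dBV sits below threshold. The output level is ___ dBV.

Below threshold, a 1:3 expander applies gain = (3−1)×(T − x) of attenuation.
(3−1) × 4 = 8 dB, so output = 6.5 − 8 = -1.5 dBV.

-1.5 dBV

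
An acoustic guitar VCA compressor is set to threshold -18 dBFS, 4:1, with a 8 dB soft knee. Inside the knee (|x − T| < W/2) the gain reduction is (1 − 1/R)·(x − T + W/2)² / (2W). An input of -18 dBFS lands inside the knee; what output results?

x − T + W/2 = -18 − (-18) + 4 = 4.
GR = (1 − 1/4) × 4² / 16 = 0.75 × 16 / 16 = 0.75 dB.
Output = -18 − 0.75 = -18.75 dBFS.

-18.75 dBFS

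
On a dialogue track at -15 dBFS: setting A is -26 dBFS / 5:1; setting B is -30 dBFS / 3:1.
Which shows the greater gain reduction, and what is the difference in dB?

A: 11 dB over, compressed to 2.2 dB over, so 8.8 dB of GR.
B: 15 dB over, compressed to 5 dB over, so 10 dB of GR.
B reduces 1.2 dB more.

B, by 1.2 dB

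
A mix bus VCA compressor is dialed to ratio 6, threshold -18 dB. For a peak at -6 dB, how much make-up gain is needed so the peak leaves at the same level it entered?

Overshoot 12 dB → 12/6 = 2 dB after compression, so the compressed level is -18 + 2 = -16 dB.
Make-up = target − compressed = -6 − (-16) = 10 dB.

10 dB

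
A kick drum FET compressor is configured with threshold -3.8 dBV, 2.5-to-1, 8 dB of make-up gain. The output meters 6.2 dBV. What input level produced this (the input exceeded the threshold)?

Stripping the +8 dB make-up gives -1.8 dBV at the gain stage.
Post-compression overshoot = -1.8 − (-3.8) = 2 dB.
Before 2.5:1 compression the overshoot was 2 × 2.5 = 5 dB, so input = -3.8 + 5 = 1.2 dBV.

1.2 dBV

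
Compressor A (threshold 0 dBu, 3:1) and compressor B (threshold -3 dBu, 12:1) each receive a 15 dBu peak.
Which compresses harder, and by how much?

B, by 6.5 dB

A: GR = 15 − 15/3 = 10 dB.
B: GR = 18 − 18/12 = 16.5 dB.
Difference: 6.5 dB in favour of B.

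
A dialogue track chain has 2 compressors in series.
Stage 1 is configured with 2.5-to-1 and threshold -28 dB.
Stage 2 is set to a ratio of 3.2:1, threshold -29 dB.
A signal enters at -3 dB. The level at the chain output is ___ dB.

Stage 1: overshoot 25 dB → 25/2.5 = 10 dB → -18 dB.
Stage 2: 11 dB above -29 dB, reduced 3.2:1 to 3.4375 dB above → -25.5625 dB.

-25.5625 dB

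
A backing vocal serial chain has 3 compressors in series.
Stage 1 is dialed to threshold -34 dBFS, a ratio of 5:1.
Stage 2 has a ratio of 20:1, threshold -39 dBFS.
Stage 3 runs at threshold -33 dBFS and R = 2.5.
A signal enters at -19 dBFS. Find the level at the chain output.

-38.6 dBFS

Stage 1: -19 dBFS is 15 dB over -34 dBFS; at 5:1 that becomes 3 dB over, giving -31 dBFS.
Stage 2: 8 dB above -39 dBFS, reduced 20:1 to 0.4 dB above → -38.6 dBFS.
Stage 3: -38.6 dBFS is at or below the -33 dBFS threshold — no compression; output -38.6 dBFS.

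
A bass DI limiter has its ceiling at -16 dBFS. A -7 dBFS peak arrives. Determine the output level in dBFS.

-16 dBFS

The limiter clamps the peak to its -16 dBFS ceiling.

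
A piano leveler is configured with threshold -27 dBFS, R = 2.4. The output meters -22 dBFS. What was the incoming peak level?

That's 5 dB above the -27 dBFS threshold.
Before 2.4:1 compression the overshoot was 5 × 2.4 = 12 dB, so input = -27 + 12 = -15 dBFS.

-15 dBFS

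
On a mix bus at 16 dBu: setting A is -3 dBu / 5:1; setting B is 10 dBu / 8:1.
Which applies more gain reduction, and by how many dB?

A: GR = 19 − 19/5 = 15.2 dB.
B: GR = 6 − 6/8 = 5.25 dB.
A applies 9.95 dB more gain reduction.

A, by 9.95 dB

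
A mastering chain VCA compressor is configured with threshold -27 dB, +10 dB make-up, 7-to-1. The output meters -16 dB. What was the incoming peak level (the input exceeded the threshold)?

Remove make-up: -16 − 10 = -26 dB.
That's 1 dB above the -27 dB threshold.
Undo the ratio: input overshoot = 1 × 7 = 7 dB, giving input = -20 dB.

-20 dB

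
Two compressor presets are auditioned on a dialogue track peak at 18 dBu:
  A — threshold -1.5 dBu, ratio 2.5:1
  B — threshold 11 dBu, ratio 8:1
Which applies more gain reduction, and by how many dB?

A, by 5.575 dB

A: GR = 19.5 − 19.5/2.5 = 11.7 dB.
B: GR = 7 − 7/8 = 6.125 dB.
A applies 5.575 dB more gain reduction.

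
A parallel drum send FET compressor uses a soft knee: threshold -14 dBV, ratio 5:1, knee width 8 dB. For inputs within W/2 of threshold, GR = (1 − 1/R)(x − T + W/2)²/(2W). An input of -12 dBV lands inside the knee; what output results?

-13.8 dBV

x − T + W/2 = -12 − (-14) + 4 = 6.
GR = (1 − 1/5) × 6² / 16 = 0.8 × 36 / 16 = 1.8 dB.
Output = -12 − 1.8 = -13.8 dBV.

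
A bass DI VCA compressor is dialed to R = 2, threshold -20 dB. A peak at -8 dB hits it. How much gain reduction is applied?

6 dB

Overshoot = -8 − (-20) = 12 dB.
At 2:1, output sits 12/2 = 6 dB above threshold.
So the signal is attenuated by 12 − 6 = 6 dB.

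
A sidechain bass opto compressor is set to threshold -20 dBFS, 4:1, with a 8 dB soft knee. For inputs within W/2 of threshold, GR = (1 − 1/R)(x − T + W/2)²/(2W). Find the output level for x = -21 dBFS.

x − T + W/2 = -21 − (-20) + 4 = 3.
GR = (1 − 1/4) × 3² / 16 = 0.75 × 9 / 16 = 0.421875 dB.
Output = -21 − 0.421875 = -21.421875 dBFS.

-21.421875 dBFS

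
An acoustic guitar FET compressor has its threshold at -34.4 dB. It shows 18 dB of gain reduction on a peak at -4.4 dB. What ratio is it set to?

Input overshoot = -4.4 − (-34.4) = 30 dB.
Output overshoot = 30 − 18 = 12 dB.
Ratio = input overshoot / output overshoot = 30 / 12 = 2.5.

2.5:1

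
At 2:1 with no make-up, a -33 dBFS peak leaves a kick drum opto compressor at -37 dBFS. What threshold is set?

Input is 8 dB above T (since output overshoot × R = input overshoot: (-37 − T)·2 = -33 − T gives T = -41 dBFS).
Check: -41 + (-33 − (-41))/2 = -41 + 4 = -37 dBFS. ✓

-41 dBFS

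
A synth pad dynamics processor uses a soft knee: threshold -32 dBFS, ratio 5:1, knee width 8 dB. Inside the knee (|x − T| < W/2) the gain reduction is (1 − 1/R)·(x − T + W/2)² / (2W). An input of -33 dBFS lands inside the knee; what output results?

x − T + W/2 = -33 − (-32) + 4 = 3.
GR = (1 − 1/5) × 3² / 16 = 0.8 × 9 / 16 = 0.45 dB.
Output = -33 − 0.45 = -33.45 dBFS.

-33.45 dBFS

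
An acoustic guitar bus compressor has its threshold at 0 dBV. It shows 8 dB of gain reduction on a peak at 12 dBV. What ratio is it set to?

Input overshoot = 12 − 0 = 12 dB.
Output overshoot = 12 − 8 = 4 dB.
Ratio = input overshoot / output overshoot = 12 / 4 = 3.

3:1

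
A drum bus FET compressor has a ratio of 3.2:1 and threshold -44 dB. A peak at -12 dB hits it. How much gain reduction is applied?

The signal is 32 dB above threshold.
A 3.2:1 ratio leaves 10 dB of that excess.
GR = overshoot in − overshoot out = 32 − 10 = 22 dB.

22 dB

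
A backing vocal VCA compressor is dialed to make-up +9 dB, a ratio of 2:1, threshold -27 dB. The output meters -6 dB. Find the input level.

Remove make-up: -6 − 9 = -15 dB.
That's 12 dB above the -27 dB threshold.
Input overshoot = R × output overshoot = 24 dB → input = -27 + 24 = -3 dB.

-3 dB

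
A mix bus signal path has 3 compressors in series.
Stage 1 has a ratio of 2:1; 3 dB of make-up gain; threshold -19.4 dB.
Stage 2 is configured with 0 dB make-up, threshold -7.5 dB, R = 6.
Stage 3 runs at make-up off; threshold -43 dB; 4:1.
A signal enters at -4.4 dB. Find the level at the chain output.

-34.475 dB

Stage 1: -4.4 dB is 15 dB over -19.4 dB; at 2:1 that becomes 7.5 dB over, giving -11.9 dB; +3 dB make-up → -8.9 dB.
Stage 2: -8.9 dB is at or below the -7.5 dB threshold — no compression; output -8.9 dB.
Stage 3: overshoot 34.1 dB → 34.1/4 = 8.525 dB → -34.475 dB.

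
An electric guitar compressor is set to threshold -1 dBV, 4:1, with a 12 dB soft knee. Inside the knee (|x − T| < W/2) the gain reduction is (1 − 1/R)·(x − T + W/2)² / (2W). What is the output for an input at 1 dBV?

x − T + W/2 = 1 − (-1) + 6 = 8.
GR = (1 − 1/4) × 8² / 24 = 0.75 × 64 / 24 = 2 dB.
Output = 1 − 2 = -1 dBV.

-1 dBV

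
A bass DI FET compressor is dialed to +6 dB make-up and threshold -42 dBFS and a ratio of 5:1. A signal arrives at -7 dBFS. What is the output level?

The input is 35 dB above the -42 dBFS threshold.
5:1 compression reduces that to 35/5 = 7 dB over.
That puts the output at -35 dBFS; make-up adds 6 dB, giving -29 dBFS.

-29 dBFS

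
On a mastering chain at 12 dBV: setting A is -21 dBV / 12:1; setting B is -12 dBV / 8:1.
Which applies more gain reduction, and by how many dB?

A: GR = 33 − 33/12 = 30.25 dB.
B: GR = 24 − 24/8 = 21 dB.
Difference: 9.25 dB in favour of A.

A, by 9.25 dB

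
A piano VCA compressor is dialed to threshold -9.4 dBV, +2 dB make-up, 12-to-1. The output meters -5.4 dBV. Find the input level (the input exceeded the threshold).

14.6 dBV

Stripping the +2 dB make-up gives -7.4 dBV at the gain stage.
That's 2 dB above the -9.4 dBV threshold.
Undo the ratio: input overshoot = 2 × 12 = 24 dB, giving input = 14.6 dBV.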